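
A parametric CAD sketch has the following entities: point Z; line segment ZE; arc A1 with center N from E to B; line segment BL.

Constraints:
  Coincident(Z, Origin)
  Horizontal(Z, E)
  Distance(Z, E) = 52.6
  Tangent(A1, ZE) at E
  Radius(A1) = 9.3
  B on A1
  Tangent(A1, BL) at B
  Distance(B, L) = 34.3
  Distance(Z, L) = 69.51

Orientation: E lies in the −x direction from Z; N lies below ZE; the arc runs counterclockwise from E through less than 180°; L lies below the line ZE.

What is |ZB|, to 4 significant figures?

62.69

Checks: |NB| = 9.300 ✓; ∠(NB, BL) = 90.00° ✓; |BL| = 34.30 ✓; |ZL| = 69.51 ✓.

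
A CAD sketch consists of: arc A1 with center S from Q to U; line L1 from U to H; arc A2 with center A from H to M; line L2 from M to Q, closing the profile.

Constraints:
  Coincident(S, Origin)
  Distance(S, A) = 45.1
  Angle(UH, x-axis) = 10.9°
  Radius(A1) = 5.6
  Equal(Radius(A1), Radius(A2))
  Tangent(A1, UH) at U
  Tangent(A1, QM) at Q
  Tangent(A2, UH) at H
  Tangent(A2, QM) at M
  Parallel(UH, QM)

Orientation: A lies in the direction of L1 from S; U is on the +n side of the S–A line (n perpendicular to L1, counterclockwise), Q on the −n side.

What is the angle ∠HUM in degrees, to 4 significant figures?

13.95°

The slot axis is L1's direction at 10.9°, so u = (cos 10.9°, sin 10.9°) = (0.9820, 0.1891) and n = (−sin 10.9°, cos 10.9°) = (-0.1891, 0.9820). S is at the origin and A lies 45.1 along u from S, so A = 45.1·u = (44.29, 8.528). Tangency of A1 to both parallel lines with radius 5.6 puts U and Q at S ± 5.6·n: U = (-1.059, 5.499), Q = (1.059, -5.499). Equal radii place H and M the same way about A: H = A + 5.6·n = (43.23, 14.03), M = A − 5.6·n = (45.35, 3.029). Then cos ∠HUM = UH·UM / (|UH||UM|), giving 13.95°.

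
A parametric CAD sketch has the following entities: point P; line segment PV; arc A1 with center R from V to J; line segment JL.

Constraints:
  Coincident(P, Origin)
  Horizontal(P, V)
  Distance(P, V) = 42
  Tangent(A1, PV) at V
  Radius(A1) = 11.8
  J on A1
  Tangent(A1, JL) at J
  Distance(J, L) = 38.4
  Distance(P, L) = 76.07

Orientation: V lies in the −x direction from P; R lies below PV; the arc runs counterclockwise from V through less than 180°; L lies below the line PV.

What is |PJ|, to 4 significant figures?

54.67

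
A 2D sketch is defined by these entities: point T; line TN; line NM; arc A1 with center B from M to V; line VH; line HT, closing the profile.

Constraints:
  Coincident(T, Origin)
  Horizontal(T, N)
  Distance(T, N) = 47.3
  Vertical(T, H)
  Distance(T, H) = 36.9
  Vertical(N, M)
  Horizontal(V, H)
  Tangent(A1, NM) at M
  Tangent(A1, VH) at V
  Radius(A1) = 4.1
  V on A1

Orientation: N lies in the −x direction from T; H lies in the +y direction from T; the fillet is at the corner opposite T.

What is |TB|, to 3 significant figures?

54.2

T and H share the same x with |TH| = 36.9 and H on the +y side, so H = (0.00, 36.9). The virtual corner opposite T is at (-47.3, 36.9). A1 meets NM tangentially, so BM is at right angles to NM and the tangent condition forces BV to be normal to VH, with radius 4.1, so the center B sits 4.1 in from both sides at B = (-43.2, 32.8). Then |TB| = |B − T| = 54.2.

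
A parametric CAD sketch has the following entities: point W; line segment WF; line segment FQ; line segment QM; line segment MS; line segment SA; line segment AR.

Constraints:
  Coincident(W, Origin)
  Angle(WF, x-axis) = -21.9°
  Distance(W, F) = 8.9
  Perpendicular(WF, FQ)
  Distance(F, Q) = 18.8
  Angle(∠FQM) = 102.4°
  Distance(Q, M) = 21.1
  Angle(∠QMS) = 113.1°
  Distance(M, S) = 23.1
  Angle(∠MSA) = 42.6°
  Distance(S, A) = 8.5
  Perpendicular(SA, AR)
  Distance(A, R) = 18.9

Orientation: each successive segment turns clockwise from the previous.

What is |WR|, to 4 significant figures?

32.28

∠MSA = 42.6° gives SA at -33.80° from the x-axis; with |SA| = 8.5, A = (-17.93, 0.4434). The perpendicularity gives AR at right angles to SA, so AR runs at -123.8°; with |AR| = 18.9, R = (-28.45, -15.26). Then |WR| = |R − W| = 32.28.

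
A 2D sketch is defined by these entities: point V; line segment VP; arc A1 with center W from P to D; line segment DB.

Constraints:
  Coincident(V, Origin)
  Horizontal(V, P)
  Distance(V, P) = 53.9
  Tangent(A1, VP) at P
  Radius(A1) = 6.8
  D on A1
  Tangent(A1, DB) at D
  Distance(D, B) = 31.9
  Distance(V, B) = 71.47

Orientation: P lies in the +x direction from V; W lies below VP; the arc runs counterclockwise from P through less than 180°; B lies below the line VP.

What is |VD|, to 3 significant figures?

48.6

Checks: |VP| = 53.90 ✓; |WD| = 6.800 ✓; ∠(WD, DB) = 90.00° ✓; |DB| = 31.90 ✓; |VB| = 71.47 ✓.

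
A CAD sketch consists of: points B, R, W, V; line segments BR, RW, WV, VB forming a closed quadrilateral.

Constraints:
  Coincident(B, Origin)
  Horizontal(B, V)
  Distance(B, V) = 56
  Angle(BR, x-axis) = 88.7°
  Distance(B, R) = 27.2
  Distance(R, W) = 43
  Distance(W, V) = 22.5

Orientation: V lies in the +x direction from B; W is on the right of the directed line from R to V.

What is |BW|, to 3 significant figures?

33.5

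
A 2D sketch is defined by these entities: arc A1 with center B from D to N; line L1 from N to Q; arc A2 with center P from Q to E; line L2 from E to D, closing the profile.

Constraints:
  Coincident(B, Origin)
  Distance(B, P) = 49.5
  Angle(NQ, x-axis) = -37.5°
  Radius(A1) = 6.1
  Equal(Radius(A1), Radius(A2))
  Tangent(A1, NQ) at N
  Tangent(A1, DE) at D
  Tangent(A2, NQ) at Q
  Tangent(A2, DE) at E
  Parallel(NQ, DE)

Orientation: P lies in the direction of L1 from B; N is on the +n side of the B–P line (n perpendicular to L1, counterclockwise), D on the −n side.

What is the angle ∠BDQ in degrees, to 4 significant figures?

76.15°

The slot axis is L1's direction at -37.5°, so u = (cos -37.5°, sin -37.5°) = (0.7934, -0.6088) and n = (−sin -37.5°, cos -37.5°) = (0.6088, 0.7934). B is at the origin and P lies 49.5 along u from B, so P = 49.5·u = (39.27, -30.13). Tangency of A1 to both parallel lines with radius 6.1 puts N and D at B ± 6.1·n: N = (3.713, 4.839), D = (-3.713, -4.839). Equal radii place Q and E the same way about P: Q = P + 6.1·n = (42.98, -25.29), E = P − 6.1·n = (35.56, -34.97). Then cos ∠BDQ = DB·DQ / (|DB||DQ|), giving 76.15°.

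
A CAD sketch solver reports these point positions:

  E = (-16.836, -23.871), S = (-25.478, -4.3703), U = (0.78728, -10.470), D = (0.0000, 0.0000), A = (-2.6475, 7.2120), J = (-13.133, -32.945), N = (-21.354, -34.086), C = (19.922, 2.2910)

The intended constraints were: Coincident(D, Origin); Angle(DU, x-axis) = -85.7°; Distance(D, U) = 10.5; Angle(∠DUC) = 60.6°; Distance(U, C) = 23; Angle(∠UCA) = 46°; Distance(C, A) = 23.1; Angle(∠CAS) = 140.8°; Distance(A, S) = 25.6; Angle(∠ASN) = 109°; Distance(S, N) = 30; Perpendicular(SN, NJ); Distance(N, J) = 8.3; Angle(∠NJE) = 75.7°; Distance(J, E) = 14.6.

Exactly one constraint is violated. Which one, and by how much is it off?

Distance(J, E) = 14.6 — off by 4.80.

D = (0.00, 0.00) ✓; DU at -85.70° ✓; |DU| = 10.50 ✓; ∠DUC = 60.60° ✓; |UC| = 23.00 ✓; ∠UCA = 46.00° ✓; |CA| = 23.10 ✓; ∠CAS = 140.8° ✓; |AS| = 25.60 ✓; ∠ASN = 109.0° ✓; |SN| = 30.00 ✓; ∠(SN, NJ) = 90.00° ✓; |NJ| = 8.300 ✓; ∠NJE = 75.70° ✓; |JE| = 9.800 ✗.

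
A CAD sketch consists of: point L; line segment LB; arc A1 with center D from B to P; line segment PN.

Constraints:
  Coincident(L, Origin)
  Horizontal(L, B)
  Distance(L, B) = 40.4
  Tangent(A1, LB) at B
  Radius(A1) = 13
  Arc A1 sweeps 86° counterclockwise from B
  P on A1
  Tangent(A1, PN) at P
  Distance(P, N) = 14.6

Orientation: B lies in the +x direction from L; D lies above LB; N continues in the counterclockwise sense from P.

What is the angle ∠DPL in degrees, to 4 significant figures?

16.77°

L is at the origin; L and B share the same y with |LB| = 40.4 and B on the +x side, so B = (40.40, 0.000). A1 meets LB tangentially, so DB is at right angles to LB, so D = B + (0, 13) = (40.40, 13.00). On A1, B sits at bearing -90° from D; an 86° counterclockwise sweep puts P at bearing -4°, so P = D + 13.0·(cos -4°, sin -4°) = (53.37, 12.09). Then cos ∠DPL = PD·PL / (|PD||PL|), giving 16.77°.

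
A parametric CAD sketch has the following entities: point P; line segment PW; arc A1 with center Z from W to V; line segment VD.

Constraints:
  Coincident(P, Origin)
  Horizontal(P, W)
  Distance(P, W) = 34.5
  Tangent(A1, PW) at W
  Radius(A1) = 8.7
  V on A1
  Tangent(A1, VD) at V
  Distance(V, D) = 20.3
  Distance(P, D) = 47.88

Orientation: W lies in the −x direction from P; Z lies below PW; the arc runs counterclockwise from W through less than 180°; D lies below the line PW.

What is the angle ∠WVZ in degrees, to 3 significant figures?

36.3°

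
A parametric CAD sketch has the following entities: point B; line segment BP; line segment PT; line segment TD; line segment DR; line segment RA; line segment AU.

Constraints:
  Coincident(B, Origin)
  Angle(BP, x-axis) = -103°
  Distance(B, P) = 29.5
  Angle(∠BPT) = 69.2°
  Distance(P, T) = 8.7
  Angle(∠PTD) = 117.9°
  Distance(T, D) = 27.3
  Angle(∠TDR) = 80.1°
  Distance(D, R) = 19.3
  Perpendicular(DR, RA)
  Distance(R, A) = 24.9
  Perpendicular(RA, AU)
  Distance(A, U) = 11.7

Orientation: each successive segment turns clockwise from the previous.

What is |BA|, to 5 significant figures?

25.973

B is at the origin; BP runs at -103.0° with length 29.5, so P = (-6.6361, -28.744). ∠BPT = 69.2° gives PT at 146.20° from the x-axis; with |PT| = 8.7, T = (-13.866, -23.904). ∠PTD = 117.9° gives TD at 84.100° from the x-axis; with |TD| = 27.3, D = (-11.059, 3.2512). ∠TDR = 80.1° gives DR at -15.800° from the x-axis; with |DR| = 19.3, R = (7.5114, -2.0038). The perpendicularity gives RA at right angles to DR, so RA runs at -105.80°; with |RA| = 24.9, A = (0.73164, -25.963). Then |BA| = |A − B| = 25.973.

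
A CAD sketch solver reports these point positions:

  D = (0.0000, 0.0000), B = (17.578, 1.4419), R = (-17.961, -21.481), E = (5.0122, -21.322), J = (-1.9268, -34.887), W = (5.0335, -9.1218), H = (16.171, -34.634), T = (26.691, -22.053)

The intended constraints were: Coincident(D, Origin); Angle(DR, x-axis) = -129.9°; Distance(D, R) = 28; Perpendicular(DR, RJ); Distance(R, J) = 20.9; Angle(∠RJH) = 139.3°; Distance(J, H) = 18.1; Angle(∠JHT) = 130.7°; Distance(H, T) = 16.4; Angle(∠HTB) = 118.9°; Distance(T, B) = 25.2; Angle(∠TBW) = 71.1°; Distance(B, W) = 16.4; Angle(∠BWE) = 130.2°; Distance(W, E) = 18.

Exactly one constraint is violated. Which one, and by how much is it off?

Distance(W, E) = 18 — off by 5.80.

D = (0.00, 0.00) ✓; DR at -129.9° ✓; |DR| = 28.00 ✓; ∠(DR, RJ) = 90.00° ✓; |RJ| = 20.90 ✓; ∠RJH = 139.3° ✓; |JH| = 18.10 ✓; ∠JHT = 130.7° ✓; |HT| = 16.40 ✓; ∠HTB = 118.9° ✓; |TB| = 25.20 ✓; ∠TBW = 71.10° ✓; |BW| = 16.40 ✓; ∠BWE = 130.2° ✓; |WE| = 12.20 ✗.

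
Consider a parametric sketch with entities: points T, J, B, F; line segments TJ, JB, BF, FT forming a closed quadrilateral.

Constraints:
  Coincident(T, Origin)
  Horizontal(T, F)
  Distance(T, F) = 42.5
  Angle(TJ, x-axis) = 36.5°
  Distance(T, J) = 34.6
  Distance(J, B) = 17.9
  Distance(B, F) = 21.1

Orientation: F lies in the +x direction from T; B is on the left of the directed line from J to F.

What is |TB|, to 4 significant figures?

50.24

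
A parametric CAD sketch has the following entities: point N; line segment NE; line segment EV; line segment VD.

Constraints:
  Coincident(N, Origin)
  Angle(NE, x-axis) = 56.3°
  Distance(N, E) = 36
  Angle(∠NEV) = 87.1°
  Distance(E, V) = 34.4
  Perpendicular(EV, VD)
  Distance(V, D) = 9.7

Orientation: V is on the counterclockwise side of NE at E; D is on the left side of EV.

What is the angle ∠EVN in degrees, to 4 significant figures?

47.82°

N is at the origin; NE runs at 56.3° with length 36.0, so E = 36.0·(cos 56.3°, sin 56.3°) = (19.97, 29.95). ∠NEV = 87.1°, so EV runs at 56.3° + (180° − 87.1°) = 149.2° from the x-axis; with |EV| = 34.4, V = E + 34.4·(cos 149.2°, sin 149.2°) = (-9.574, 47.56). Then cos ∠EVN = VE·VN / (|VE||VN|), giving 47.82°.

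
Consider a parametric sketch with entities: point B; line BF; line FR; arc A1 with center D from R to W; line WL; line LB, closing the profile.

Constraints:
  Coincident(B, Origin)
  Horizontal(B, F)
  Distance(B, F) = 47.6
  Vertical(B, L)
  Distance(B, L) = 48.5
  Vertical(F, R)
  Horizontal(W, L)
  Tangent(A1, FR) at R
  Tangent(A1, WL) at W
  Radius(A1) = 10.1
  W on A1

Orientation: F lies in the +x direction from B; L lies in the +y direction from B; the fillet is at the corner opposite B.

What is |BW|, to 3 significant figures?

61.3

B is at the origin; BF is horizontal with |BF| = 47.6 and F on the +x side, so F = (47.6, 0.00). B and L share the same x with |BL| = 48.5 and L on the +y side, so L = (0.00, 48.5). The virtual corner opposite B is at (47.6, 48.5). The tangent condition forces DR to be normal to FR and tangency of A1 to WL means the radius DW is perpendicular to WL, with radius 10.1, so the center D sits 10.1 in from both sides at D = (37.5, 38.4). That places the tangent points at R = (47.6, 38.4) on FR and W = (37.5, 48.5) on WL. Then |BW| = |W − B| = 61.3.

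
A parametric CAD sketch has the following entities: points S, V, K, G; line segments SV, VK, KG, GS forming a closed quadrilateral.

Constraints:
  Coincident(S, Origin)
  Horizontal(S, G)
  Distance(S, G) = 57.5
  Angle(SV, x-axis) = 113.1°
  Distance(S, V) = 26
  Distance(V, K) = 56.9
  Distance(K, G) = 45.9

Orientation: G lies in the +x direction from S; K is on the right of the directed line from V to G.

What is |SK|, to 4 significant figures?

31.33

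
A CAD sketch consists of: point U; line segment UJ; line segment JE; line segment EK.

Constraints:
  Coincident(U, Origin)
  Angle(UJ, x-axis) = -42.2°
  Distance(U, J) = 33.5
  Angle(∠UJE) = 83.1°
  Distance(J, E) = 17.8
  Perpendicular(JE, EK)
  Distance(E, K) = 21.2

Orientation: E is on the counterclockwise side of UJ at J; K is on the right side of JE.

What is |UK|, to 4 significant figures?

56.17

U is at the origin; UJ runs at -42.2° with length 33.5, so J = 33.5·(cos -42.2°, sin -42.2°) = (24.82, -22.50). ∠UJE = 83.1°, so JE runs at -42.2° + (180° − 83.1°) = 54.70° from the x-axis; with |JE| = 17.8, E = J + 17.8·(cos 54.70°, sin 54.70°) = (35.10, -7.975). JE is perpendicular to EK; with |EK| = 21.2 on the right of JE, K = E + 21.2·(0.8161, -0.5779) = (52.40, -20.23). Then |UK| = |K − U| = 56.17.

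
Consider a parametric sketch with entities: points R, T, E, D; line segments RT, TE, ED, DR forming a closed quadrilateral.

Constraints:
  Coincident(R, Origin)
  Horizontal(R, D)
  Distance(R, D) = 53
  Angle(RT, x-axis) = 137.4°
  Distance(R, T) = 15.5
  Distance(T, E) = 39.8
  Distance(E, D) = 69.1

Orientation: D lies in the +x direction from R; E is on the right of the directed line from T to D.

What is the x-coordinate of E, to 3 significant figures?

-9.60

Checks: |TE| = 39.80 ✓; |ED| = 69.10 ✓.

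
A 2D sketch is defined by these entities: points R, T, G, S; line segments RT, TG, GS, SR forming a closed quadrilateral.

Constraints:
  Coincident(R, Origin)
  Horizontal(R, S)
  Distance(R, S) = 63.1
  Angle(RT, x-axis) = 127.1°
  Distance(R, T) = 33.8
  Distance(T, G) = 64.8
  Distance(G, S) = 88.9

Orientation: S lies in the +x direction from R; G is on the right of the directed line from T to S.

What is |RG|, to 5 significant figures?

41.577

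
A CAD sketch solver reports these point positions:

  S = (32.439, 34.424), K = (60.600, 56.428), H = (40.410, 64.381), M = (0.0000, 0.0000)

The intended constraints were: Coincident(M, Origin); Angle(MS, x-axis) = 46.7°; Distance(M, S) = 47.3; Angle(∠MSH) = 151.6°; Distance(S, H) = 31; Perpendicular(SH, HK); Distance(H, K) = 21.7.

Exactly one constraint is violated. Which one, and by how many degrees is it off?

Perpendicular(SH, HK) — off by 6.60°.

M = (0.00, 0.00) ✓; MS at 46.70° ✓; |MS| = 47.30 ✓; ∠MSH = 151.6° ✓; |SH| = 31.00 ✓; ∠(SH, HK) = 96.60° ✗; |HK| = 21.70 ✓.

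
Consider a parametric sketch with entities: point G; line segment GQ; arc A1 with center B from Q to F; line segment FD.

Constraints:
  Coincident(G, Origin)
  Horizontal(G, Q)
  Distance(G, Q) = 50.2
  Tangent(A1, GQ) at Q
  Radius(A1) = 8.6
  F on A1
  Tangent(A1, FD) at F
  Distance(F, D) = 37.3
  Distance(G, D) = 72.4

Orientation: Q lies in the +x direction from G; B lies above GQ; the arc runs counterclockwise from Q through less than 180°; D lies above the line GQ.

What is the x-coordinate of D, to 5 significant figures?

55.483

Checks: |GQ| = 50.20 ✓; |BF| = 8.600 ✓; ∠(BF, FD) = 90.00° ✓; |FD| = 37.30 ✓; |GD| = 72.40 ✓.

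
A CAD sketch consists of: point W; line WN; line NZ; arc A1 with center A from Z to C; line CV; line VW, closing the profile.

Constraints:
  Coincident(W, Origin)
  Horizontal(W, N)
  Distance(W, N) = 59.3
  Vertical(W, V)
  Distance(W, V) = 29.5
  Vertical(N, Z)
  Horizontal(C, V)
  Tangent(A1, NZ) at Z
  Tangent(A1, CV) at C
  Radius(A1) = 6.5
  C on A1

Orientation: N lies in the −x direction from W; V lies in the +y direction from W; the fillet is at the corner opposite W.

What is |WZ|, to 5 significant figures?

63.604

The virtual corner opposite W is at (-59.300, 29.500). The tangent condition forces AZ to be normal to NZ and tangency of A1 to CV means the radius AC is perpendicular to CV, with radius 6.5, so the center A sits 6.5 in from both sides at A = (-52.800, 23.000). That places the tangent points at Z = (-59.300, 23.000) on NZ and C = (-52.800, 29.500) on CV. Then |WZ| = |Z − W| = 63.604.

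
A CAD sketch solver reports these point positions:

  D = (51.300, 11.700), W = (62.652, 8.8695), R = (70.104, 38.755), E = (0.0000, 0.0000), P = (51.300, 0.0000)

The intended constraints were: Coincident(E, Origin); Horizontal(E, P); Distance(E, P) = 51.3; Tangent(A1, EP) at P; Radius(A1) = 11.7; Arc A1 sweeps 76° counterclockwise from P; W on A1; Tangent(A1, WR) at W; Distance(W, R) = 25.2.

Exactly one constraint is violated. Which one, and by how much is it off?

Distance(W, R) = 25.2 — off by 5.60.

E = (0.00, 0.00) ✓; E.y = 0.00, P.y = 0.00 ✓; |EP| = 51.30 ✓; ∠(DP, PE) = 90.00° ✓; |DP| = 11.70 ✓; bearing(D→W) − bearing(D→P) = 76.00° ✓; |DW| = 11.70 ✓; ∠(DW, WR) = 90.00° ✓; |WR| = 30.80 ✗.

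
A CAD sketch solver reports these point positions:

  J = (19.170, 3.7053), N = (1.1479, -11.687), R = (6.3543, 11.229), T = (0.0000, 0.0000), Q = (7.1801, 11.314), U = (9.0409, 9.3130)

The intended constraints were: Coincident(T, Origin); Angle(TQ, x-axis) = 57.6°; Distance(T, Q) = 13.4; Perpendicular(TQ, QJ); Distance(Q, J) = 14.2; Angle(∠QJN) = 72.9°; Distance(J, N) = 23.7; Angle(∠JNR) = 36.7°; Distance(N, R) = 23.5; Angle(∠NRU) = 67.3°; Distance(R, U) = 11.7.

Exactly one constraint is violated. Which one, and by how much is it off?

Distance(R, U) = 11.7 — off by 8.40.

T = (0.00, 0.00) ✓; TQ at 57.60° ✓; |TQ| = 13.40 ✓; ∠(TQ, QJ) = 90.00° ✓; |QJ| = 14.20 ✓; ∠QJN = 72.90° ✓; |JN| = 23.70 ✓; ∠JNR = 36.70° ✓; |NR| = 23.50 ✓; ∠NRU = 67.30° ✓; |RU| = 3.300 ✗.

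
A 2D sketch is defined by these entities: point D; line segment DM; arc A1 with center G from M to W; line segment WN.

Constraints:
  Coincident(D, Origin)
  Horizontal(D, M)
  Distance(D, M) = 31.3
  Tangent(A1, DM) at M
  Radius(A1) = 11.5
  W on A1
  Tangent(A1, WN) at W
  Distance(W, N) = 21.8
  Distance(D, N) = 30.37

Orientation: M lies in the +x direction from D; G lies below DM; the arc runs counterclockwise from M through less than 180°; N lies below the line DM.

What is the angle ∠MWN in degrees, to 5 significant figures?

145.68°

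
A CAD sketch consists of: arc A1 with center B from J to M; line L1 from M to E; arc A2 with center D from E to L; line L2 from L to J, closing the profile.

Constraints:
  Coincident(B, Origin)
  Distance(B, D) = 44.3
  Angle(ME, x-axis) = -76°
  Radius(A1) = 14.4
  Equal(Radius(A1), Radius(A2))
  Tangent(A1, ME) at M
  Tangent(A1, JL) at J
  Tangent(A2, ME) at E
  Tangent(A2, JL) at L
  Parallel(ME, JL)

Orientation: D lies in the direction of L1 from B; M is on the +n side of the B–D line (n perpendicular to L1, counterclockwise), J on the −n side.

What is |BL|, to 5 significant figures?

46.582

Tangency of A1 to both parallel lines with radius 14.4 puts M and J at B ± 14.4·n: M = (13.972, 3.4837), J = (-13.972, -3.4837). Equal radii place E and L the same way about D: E = D + 14.4·n = (24.689, -39.500), L = D − 14.4·n = (-3.2551, -46.468). Then |BL| = |L − B| = 46.582.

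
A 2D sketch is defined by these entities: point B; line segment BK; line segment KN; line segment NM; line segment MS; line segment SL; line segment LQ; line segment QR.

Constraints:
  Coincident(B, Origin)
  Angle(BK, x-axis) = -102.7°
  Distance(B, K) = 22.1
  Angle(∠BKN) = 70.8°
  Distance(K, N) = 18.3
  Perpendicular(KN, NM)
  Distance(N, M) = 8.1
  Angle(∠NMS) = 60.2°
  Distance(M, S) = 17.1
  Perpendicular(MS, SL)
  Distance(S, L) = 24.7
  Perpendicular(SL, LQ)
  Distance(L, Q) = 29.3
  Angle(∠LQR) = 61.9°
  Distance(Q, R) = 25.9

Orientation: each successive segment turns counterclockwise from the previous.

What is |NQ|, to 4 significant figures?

23.99

B is at the origin; BK runs at -102.7° with length 22.1, so K = (-4.859, -21.56). ∠BKN = 70.8° gives KN at 6.500° from the x-axis; with |KN| = 18.3, N = (13.32, -19.49). The perpendicularity gives NM at right angles to KN, so NM runs at 96.50°; with |NM| = 8.1, M = (12.41, -11.44). ∠NMS = 60.2° gives MS at -143.7° from the x-axis; with |MS| = 17.1, S = (-1.375, -21.56). The perpendicularity gives SL at right angles to MS, so SL runs at -53.70°; with |SL| = 24.7, L = (13.25, -41.47). SL ⟂ LQ, so LQ runs at 36.30°; with |LQ| = 29.3, Q = (36.86, -24.12). Then |NQ| = |Q − N| = 23.99.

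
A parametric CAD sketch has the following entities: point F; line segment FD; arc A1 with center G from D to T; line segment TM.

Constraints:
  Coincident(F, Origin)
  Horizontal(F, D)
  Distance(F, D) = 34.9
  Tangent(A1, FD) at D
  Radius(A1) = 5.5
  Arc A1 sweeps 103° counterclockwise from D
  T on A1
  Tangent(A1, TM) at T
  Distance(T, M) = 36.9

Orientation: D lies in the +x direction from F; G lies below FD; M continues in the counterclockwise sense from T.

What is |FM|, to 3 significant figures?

57.0

F is at the origin; FD is horizontal with |FD| = 34.9 and D on the +x side, so D = (34.9, 0.00). A1 meets FD tangentially, so GD is at right angles to FD, so G = D + (0, -5.5) = (34.9, -5.50). On A1, D sits at bearing 90° from G; a 103° counterclockwise sweep puts T at bearing 193°, so T = G + 5.5·(cos 193°, sin 193°) = (29.5, -6.74). A1 meets TM tangentially, so GT is at right angles to TM, so TM runs along (−sin 193°, cos 193°); with |TM| = 36.9, M = (37.8, -42.7). Then |FM| = |M − F| = 57.0.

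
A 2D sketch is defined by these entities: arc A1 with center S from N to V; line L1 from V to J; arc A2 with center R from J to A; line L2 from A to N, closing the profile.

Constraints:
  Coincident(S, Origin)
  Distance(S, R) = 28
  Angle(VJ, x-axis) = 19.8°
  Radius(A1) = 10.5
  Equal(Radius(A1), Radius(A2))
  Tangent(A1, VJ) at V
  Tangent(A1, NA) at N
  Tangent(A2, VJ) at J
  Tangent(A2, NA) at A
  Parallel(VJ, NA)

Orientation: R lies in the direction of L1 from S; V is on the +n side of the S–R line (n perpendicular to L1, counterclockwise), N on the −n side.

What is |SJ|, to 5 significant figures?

29.904

Tangency of A1 to both parallel lines with radius 10.5 puts V and N at S ± 10.5·n: V = (-3.5567, 9.8792), N = (3.5567, -9.8792). Equal radii place J and A the same way about R: J = R + 10.5·n = (22.788, 19.364), A = R − 10.5·n = (29.901, -0.39459). Then |SJ| = |J − S| = 29.904.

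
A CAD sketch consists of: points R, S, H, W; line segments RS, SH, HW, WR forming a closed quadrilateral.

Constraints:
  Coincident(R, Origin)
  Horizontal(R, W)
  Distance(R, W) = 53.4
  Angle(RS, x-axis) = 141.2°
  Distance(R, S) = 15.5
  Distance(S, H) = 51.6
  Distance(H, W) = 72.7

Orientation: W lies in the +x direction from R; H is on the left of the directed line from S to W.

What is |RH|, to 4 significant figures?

57.69

Checks: R.y = 0.00, W.y = 0.00 ✓; |SH| = 51.60 ✓; |HW| = 72.70 ✓.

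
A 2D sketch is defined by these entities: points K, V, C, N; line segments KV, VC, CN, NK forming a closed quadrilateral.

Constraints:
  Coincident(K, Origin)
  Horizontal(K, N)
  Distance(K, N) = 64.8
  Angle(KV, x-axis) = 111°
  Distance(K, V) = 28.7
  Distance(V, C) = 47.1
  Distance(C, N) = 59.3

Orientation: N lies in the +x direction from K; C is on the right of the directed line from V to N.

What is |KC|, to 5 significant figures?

18.432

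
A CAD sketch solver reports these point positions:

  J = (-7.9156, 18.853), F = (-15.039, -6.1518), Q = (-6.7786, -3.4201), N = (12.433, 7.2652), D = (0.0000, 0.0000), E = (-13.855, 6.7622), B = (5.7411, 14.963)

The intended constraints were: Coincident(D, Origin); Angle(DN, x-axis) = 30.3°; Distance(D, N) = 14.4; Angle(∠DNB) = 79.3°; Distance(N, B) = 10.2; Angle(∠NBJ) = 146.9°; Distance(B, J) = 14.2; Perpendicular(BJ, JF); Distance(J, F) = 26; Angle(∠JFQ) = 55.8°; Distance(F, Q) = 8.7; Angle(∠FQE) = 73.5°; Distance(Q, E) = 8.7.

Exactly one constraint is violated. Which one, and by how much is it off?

Distance(Q, E) = 8.7 — off by 3.70.

D = (0.00, 0.00) ✓; DN at 30.30° ✓; |DN| = 14.40 ✓; ∠DNB = 79.30° ✓; |NB| = 10.20 ✓; ∠NBJ = 146.9° ✓; |BJ| = 14.20 ✓; ∠(BJ, JF) = 90.00° ✓; |JF| = 26.00 ✓; ∠JFQ = 55.80° ✓; |FQ| = 8.700 ✓; ∠FQE = 73.50° ✓; |QE| = 12.40 ✗.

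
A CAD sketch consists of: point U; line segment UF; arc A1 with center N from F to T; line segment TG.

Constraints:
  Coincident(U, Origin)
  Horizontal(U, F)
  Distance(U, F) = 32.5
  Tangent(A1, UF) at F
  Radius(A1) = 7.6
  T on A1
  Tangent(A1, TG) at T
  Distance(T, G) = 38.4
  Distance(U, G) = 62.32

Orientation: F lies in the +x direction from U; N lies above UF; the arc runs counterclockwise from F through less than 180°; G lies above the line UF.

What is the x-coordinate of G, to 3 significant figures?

42.7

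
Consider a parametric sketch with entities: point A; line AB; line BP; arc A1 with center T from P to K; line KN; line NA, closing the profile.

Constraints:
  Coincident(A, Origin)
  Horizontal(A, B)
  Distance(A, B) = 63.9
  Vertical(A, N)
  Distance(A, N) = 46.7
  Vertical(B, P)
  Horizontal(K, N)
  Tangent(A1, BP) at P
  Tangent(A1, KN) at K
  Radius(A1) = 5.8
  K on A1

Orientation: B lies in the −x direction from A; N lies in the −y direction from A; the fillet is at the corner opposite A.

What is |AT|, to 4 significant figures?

71.05

A is at the origin; AB is horizontal with |AB| = 63.9 and B on the −x side, so B = (-63.90, 0.000). A and N share the same x with |AN| = 46.7 and N on the −y side, so N = (0.000, -46.70). The virtual corner opposite A is at (-63.90, -46.70). Since A1 is tangent to BP there, TP ⟂ BP and the tangent condition forces TK to be normal to KN, with radius 5.8, so the center T sits 5.8 in from both sides at T = (-58.10, -40.90). Then |AT| = |T − A| = 71.05.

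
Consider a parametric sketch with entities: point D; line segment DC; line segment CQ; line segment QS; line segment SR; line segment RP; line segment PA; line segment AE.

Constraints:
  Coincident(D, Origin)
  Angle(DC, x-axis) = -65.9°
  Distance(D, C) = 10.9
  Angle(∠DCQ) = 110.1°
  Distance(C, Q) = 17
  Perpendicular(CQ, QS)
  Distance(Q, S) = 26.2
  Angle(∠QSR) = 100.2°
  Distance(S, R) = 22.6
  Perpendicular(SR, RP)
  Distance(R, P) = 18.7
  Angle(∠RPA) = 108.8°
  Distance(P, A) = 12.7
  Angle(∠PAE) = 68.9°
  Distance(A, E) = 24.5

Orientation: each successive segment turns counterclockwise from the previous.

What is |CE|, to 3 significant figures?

30.5

D is at the origin; DC runs at -65.9° with length 10.9, so C = (4.45, -9.95). ∠DCQ = 110.1° gives CQ at 4.00° from the x-axis; with |CQ| = 17.0, Q = (21.4, -8.76). CQ ⟂ QS, so QS runs at 94.0°; with |QS| = 26.2, S = (19.6, 17.4). ∠QSR = 100.2° gives SR at 174° from the x-axis; with |SR| = 22.6, R = (-2.89, 19.8). SR is perpendicular to RP, so RP runs at -96.2°; with |RP| = 18.7, P = (-4.91, 1.22). ∠RPA = 108.8° gives PA at -25.0° from the x-axis; with |PA| = 12.7, A = (6.60, -4.14). ∠PAE = 68.9° gives AE at 86.1° from the x-axis; with |AE| = 24.5, E = (8.27, 20.3). Then |CE| = |E − C| = 30.5.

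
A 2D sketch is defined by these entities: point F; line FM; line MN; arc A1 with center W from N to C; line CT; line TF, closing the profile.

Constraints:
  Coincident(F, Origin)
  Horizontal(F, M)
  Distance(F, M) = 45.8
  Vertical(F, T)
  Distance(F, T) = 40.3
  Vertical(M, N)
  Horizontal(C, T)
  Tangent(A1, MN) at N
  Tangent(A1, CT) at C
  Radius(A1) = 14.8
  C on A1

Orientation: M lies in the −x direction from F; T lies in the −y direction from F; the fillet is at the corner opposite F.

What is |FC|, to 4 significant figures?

50.84

F is at the origin; F and M share the same y with |FM| = 45.8 and M on the −x side, so M = (-45.80, 0.000). FT is vertical with |FT| = 40.3 and T on the −y side, so T = (0.000, -40.30). The virtual corner opposite F is at (-45.80, -40.30). Tangency of A1 to MN means the radius WN is perpendicular to MN and A1 meets CT tangentially, so WC is at right angles to CT, with radius 14.8, so the center W sits 14.8 in from both sides at W = (-31.00, -25.50). That places the tangent points at N = (-45.80, -25.50) on MN and C = (-31.00, -40.30) on CT. Then |FC| = |C − F| = 50.84.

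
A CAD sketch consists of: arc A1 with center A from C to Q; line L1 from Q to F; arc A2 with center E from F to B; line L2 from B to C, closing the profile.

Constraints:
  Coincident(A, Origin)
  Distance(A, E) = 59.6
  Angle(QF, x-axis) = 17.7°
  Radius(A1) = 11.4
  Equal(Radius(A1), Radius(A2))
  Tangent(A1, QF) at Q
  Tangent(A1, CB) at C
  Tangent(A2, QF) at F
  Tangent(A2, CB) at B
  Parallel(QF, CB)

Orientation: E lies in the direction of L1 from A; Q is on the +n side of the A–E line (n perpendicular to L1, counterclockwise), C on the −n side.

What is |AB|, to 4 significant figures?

60.68

Tangency of A1 to both parallel lines with radius 11.4 puts Q and C at A ± 11.4·n: Q = (-3.466, 10.86), C = (3.466, -10.86). Equal radii place F and B the same way about E: F = E + 11.4·n = (53.31, 28.98), B = E − 11.4·n = (60.24, 7.260). Then |AB| = |B − A| = 60.68.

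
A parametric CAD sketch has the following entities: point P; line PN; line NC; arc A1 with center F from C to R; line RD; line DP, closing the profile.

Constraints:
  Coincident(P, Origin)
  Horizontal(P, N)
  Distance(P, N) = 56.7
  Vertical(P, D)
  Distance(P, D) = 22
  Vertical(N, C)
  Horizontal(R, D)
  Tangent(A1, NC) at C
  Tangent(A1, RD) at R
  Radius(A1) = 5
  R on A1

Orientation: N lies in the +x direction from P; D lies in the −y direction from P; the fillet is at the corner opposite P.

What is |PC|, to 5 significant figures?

59.194

P is at the origin; PN is horizontal with |PN| = 56.7 and N on the +x side, so N = (56.700, 0.0000). P and D share the same x with |PD| = 22.0 and D on the −y side, so D = (0.0000, -22.000). The virtual corner opposite P is at (56.700, -22.000). Tangency of A1 to NC means the radius FC is perpendicular to NC and the tangent condition forces FR to be normal to RD, with radius 5.0, so the center F sits 5.0 in from both sides at F = (51.700, -17.000). That places the tangent points at C = (56.700, -17.000) on NC and R = (51.700, -22.000) on RD. Then |PC| = |C − P| = 59.194.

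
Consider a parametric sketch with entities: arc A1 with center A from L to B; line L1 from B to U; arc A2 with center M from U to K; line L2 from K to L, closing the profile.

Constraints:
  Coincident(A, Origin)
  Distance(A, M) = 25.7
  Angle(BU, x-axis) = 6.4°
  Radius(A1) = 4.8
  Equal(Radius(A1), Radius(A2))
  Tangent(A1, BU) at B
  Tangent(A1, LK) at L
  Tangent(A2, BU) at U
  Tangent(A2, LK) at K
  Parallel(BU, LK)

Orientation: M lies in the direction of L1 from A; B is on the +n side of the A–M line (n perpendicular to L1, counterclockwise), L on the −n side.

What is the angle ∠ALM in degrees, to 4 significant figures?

79.42°

A is at the origin and M lies 25.7 along u from A, so M = 25.7·u = (25.54, 2.865). Tangency of A1 to both parallel lines with radius 4.8 puts B and L at A ± 4.8·n: B = (-0.5351, 4.770), L = (0.5351, -4.770). Then cos ∠ALM = LA·LM / (|LA||LM|), giving 79.42°.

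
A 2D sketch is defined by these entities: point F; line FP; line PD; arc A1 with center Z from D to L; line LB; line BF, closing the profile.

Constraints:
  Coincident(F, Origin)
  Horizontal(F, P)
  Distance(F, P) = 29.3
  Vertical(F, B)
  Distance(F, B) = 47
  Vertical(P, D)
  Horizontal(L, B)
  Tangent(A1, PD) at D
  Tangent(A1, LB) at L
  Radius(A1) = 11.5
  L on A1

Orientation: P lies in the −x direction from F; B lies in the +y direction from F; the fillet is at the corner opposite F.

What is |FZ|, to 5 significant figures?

39.713

F is at the origin; F and P share the same y with |FP| = 29.3 and P on the −x side, so P = (-29.300, 0.0000). F and B share the same x with |FB| = 47.0 and B on the +y side, so B = (0.0000, 47.000). The virtual corner opposite F is at (-29.300, 47.000). A1 meets PD tangentially, so ZD is at right angles to PD and tangency of A1 to LB means the radius ZL is perpendicular to LB, with radius 11.5, so the center Z sits 11.5 in from both sides at Z = (-17.800, 35.500). Then |FZ| = |Z − F| = 39.713.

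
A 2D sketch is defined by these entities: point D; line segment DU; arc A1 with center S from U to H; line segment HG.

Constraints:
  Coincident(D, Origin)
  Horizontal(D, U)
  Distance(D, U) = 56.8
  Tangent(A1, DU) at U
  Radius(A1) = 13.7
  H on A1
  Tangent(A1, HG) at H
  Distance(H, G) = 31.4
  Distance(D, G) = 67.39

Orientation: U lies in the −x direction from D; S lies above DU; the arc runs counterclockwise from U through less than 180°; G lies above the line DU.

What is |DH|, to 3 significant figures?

46.1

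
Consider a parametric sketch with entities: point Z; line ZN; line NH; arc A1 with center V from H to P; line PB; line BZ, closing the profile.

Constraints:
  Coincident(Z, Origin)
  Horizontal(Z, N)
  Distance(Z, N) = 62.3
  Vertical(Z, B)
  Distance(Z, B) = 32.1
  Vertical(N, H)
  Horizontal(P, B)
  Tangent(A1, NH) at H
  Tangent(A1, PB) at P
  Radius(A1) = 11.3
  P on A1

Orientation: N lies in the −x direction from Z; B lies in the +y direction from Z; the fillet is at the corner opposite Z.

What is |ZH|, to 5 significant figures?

65.681

The virtual corner opposite Z is at (-62.300, 32.100). The tangent condition forces VH to be normal to NH and since A1 is tangent to PB there, VP ⟂ PB, with radius 11.3, so the center V sits 11.3 in from both sides at V = (-51.000, 20.800). That places the tangent points at H = (-62.300, 20.800) on NH and P = (-51.000, 32.100) on PB. Then |ZH| = |H − Z| = 65.681.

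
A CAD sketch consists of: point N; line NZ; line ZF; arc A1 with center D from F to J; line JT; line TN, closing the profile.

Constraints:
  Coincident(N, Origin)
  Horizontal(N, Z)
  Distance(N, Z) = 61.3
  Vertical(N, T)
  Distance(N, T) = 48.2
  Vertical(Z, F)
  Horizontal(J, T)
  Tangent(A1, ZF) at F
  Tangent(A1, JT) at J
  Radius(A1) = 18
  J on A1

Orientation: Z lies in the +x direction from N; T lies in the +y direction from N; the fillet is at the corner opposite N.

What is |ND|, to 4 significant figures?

52.79

N and T share the same x with |NT| = 48.2 and T on the +y side, so T = (0.000, 48.20). The virtual corner opposite N is at (61.30, 48.20). A1 meets ZF tangentially, so DF is at right angles to ZF and tangency of A1 to JT means the radius DJ is perpendicular to JT, with radius 18.0, so the center D sits 18.0 in from both sides at D = (43.30, 30.20). Then |ND| = |D − N| = 52.79.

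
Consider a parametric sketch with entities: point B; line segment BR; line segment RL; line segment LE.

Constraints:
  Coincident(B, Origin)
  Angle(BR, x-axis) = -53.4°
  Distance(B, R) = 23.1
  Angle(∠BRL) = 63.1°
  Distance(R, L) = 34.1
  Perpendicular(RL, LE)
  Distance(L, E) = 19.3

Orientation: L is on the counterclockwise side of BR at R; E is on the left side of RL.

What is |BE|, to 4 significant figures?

23.68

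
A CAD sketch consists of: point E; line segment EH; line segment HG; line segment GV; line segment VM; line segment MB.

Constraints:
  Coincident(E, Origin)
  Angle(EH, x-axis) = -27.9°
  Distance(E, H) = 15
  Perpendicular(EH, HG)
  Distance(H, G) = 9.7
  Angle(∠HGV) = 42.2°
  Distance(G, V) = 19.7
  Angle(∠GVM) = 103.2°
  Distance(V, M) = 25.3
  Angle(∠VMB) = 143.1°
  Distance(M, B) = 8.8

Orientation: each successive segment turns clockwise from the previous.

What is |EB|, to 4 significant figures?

37.58

∠GVM = 103.2° gives VM at 27.50° from the x-axis; with |VM| = 25.3, M = (26.29, 15.18). ∠VMB = 143.1° gives MB at -9.400° from the x-axis; with |MB| = 8.8, B = (34.97, 13.74). Then |EB| = |B − E| = 37.58.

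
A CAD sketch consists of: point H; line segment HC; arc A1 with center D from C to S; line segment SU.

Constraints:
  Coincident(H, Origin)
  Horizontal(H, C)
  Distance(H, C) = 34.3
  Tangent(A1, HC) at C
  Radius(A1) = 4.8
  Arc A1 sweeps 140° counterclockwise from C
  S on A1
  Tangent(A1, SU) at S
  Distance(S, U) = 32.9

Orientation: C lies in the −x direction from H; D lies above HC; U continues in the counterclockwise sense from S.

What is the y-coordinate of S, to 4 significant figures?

8.477

H is at the origin; HC is horizontal with |HC| = 34.3 and C on the −x side, so C = (-34.30, 0.000). The tangent condition forces DC to be normal to HC, so D = C + (0, 4.8) = (-34.30, 4.800). On A1, C sits at bearing -90° from D; a 140° counterclockwise sweep puts S at bearing 50°, so S = D + 4.8·(cos 50°, sin 50°) = (-31.21, 8.477). So S.y = 8.477.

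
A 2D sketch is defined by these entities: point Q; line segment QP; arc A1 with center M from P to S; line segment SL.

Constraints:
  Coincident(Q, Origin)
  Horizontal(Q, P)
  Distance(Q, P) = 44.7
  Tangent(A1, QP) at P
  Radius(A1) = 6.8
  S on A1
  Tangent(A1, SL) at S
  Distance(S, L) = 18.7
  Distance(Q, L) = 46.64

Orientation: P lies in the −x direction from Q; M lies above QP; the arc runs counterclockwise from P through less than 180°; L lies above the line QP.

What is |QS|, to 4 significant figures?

38.58

Q is at the origin; Q and P share the same y with |QP| = 44.7 and P on the −x side, so P = (-44.70, 0.000). Since A1 is tangent to QP there, MP ⟂ QP, so M = P + (0, 6.8) = (-44.70, 6.800). Since MS ⟂ SL (tangency), |ML| = √(6.8² + 18.7²) = 19.90 regardless of where S sits on A1. So L lies on both circle(Q, 46.64) and circle(M, 19.90); the above-QP intersection is L = (-38.84, 25.82). S is the foot of the tangent from L: S = (-37.91, 7.140).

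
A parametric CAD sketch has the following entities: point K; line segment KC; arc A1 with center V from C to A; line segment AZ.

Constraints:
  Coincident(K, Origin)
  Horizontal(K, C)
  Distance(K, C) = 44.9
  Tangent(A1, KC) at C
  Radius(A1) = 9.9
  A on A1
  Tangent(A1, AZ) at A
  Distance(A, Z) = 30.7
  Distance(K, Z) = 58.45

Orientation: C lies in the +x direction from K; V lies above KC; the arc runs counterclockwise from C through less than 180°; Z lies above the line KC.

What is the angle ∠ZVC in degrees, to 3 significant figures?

173°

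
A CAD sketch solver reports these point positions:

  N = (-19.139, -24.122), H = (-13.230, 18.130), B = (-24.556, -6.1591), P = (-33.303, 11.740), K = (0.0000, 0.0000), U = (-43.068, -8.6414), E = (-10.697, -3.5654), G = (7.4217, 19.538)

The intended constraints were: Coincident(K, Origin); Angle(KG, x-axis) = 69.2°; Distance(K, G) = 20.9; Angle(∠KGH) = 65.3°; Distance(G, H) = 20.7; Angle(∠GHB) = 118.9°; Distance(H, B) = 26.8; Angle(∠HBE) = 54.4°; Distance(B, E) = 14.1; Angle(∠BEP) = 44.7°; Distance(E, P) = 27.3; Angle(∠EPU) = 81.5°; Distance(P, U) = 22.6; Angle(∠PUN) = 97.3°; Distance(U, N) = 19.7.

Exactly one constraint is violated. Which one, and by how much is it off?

Distance(U, N) = 19.7 — off by 8.80.

K = (0.00, 0.00) ✓; KG at 69.20° ✓; |KG| = 20.90 ✓; ∠KGH = 65.30° ✓; |GH| = 20.70 ✓; ∠GHB = 118.9° ✓; |HB| = 26.80 ✓; ∠HBE = 54.40° ✓; |BE| = 14.10 ✓; ∠BEP = 44.70° ✓; |EP| = 27.30 ✓; ∠EPU = 81.50° ✓; |PU| = 22.60 ✓; ∠PUN = 97.30° ✓; |UN| = 28.50 ✗.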